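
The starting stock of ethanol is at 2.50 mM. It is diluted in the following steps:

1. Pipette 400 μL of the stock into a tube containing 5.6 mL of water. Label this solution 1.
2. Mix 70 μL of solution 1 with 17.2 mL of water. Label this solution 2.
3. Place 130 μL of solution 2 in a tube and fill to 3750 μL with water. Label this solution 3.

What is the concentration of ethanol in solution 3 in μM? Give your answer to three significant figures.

Step 1: 400 μL + 5.6 mL = 6000 μL total → factor 6000/400 = 15
Step 2: 70 μL + 17.2 mL = 17270 μL total → factor 17270/70 = 246.71
Step 3: 130 μL brought to 3750 μL → factor 3750/130 = 28.846
Overall dilution factor = 15 × 246.71 × 28.846 = 1.0675 × 10^5
Final = 2.50 mM / 1.0675 × 10^5 = 2.342 × 10^-5 mM = 0.0234 μM

0.0234 μM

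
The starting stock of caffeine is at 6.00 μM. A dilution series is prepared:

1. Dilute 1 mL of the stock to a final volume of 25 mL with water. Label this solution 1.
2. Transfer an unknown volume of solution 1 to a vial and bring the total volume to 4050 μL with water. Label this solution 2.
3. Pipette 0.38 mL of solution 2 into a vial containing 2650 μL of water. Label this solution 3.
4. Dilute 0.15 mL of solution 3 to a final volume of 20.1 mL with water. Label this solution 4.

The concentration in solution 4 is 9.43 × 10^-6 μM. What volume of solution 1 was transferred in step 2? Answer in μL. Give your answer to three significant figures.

170 μL

Step 1: 1 mL brought to 25 mL → factor 25/1 = 25
Step 2: v brought to 4050 μL → factor = 4050 μL/v
Step 3: 0.38 mL + 2650 μL = 3.03 mL total → factor 3.03/0.38 = 7.9737
Step 4: 0.15 mL brought to 20.1 mL → factor 20.1/0.15 = 134
Product of known-step factors = 26712
Overall factor = 6.00 μM / (9.43 × 10^-6 μM) = 6.3627 × 10^5
Step-2 factor = 6.3627 × 10^5 / 26712 = 23.82
v = 4050 μL / 23.82 = 170 μL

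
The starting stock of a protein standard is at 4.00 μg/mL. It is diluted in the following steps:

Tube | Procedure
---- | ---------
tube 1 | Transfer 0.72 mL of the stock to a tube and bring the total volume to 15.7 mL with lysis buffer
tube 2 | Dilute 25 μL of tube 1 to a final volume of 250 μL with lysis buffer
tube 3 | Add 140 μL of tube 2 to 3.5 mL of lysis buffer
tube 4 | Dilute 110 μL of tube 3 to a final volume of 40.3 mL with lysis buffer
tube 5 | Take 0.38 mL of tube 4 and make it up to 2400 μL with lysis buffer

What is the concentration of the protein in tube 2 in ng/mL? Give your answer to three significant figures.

Step 1: 0.72 mL brought to 15.7 mL → factor 15.7/0.72 = 21.806
Step 2: 25 μL brought to 250 μL → factor 250/25 = 10
Dilution factor through tube 2 = 21.806 × 10 = 218.06
[tube 2] = 4.00 μg/mL / 218.06 = 0.01834 μg/mL = 18.3 ng/mL

18.3 ng/mL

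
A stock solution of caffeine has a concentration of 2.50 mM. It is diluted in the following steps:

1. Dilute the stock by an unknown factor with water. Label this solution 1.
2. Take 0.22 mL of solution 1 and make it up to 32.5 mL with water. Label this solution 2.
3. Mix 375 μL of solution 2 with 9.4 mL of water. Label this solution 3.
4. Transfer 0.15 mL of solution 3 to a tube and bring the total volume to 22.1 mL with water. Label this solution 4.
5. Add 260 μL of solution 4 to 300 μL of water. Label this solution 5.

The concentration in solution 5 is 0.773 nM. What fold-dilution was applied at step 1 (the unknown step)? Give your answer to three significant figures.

2.65-fold

Step 1: unknown factor x
Step 2: 0.22 mL brought to 32.5 mL → factor 32.5/0.22 = 147.73
Step 3: 375 μL + 9.4 mL = 9775 μL total → factor 9775/375 = 26.067
Step 4: 0.15 mL brought to 22.1 mL → factor 22.1/0.15 = 147.33
Step 5: 260 μL + 300 μL = 560 μL total → factor 560/260 = 2.1538
Product of known-step factors = 1.222 × 10^6
Overall factor = 2.50 mM / (0.773 nM) = 3.2342 × 10^6
x = 3.2342 × 10^6 / 1.222 × 10^6 = 2.65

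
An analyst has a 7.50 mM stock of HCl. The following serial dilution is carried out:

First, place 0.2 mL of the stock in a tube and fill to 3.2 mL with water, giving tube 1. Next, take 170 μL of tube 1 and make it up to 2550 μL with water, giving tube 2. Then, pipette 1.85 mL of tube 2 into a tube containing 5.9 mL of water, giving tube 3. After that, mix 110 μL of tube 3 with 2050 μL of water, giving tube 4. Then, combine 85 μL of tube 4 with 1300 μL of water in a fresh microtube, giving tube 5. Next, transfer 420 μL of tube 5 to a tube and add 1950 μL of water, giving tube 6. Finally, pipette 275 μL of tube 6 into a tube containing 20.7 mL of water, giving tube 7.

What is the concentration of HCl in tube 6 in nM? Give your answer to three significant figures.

4.13 nM

Step 1: 0.2 mL brought to 3.2 mL → factor 3.2/0.2 = 16
Step 2: 170 μL brought to 2550 μL → factor 2550/170 = 15
Step 3: 1.85 mL + 5.9 mL = 7.75 mL total → factor 7.75/1.85 = 4.1892
Step 4: 110 μL + 2050 μL = 2160 μL total → factor 2160/110 = 19.636
Step 5: 85 μL + 1300 μL = 1385 μL total → factor 1385/85 = 16.294
Step 6: 420 μL + 1950 μL = 2370 μL total → factor 2370/420 = 5.6429
Dilution factor through tube 6 = 16 × 15 × 4.1892 × 19.636 × 16.294 × 5.6429 = 1.8152 × 10^6
[tube 6] = 7.50 mM / 1.8152 × 10^6 = 4.132 × 10^-6 mM = 4.13 nM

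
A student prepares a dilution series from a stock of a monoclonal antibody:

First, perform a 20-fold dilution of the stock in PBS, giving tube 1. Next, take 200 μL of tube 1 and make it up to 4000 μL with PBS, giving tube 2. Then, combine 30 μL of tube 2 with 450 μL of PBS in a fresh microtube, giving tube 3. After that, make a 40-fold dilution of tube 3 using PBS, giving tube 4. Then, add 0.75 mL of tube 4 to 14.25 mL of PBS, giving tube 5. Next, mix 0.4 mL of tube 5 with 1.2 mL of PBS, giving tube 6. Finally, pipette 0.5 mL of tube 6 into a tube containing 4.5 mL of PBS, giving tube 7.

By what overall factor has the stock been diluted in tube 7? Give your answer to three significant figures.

2.05 × 10^8

Step 1: 20-fold → factor 20
Step 2: 200 μL brought to 4000 μL → factor 4000/200 = 20
Step 3: 30 μL + 450 μL = 480 μL total → factor 480/30 = 16
Step 4: 40-fold → factor 40
Step 5: 0.75 mL + 14.25 mL = 15 mL total → factor 15/0.75 = 20
Step 6: 0.4 mL + 1.2 mL = 1.6 mL total → factor 1.6/0.4 = 4
Step 7: 0.5 mL + 4.5 mL = 5 mL total → factor 5/0.5 = 10
Overall dilution factor = 20 × 20 × 16 × 40 × 20 × 4 × 10 = 2.048 × 10^8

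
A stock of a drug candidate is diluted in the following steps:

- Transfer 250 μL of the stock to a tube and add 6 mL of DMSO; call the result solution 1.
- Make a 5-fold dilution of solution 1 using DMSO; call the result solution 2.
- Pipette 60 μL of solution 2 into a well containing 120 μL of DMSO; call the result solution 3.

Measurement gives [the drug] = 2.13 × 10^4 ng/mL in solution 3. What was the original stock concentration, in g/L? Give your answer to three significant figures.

7.99 g/L

Step 1: 250 μL + 6 mL = 6250 μL total → factor 6250/250 = 25
Step 2: 5-fold → factor 5
Step 3: 60 μL + 120 μL = 180 μL total → factor 180/60 = 3
Overall dilution factor = 25 × 5 × 3 = 375
Stock = 2.13 × 10^4 ng/mL × 375 = 7.988 × 10^6 ng/mL = 7.99 g/L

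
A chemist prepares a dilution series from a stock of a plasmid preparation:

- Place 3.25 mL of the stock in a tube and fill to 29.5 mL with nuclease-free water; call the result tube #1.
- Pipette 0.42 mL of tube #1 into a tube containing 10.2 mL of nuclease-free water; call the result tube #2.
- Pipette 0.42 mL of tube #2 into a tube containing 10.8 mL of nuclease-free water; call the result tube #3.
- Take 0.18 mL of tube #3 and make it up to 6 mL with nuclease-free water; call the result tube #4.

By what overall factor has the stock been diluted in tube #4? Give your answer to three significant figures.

Step 1: 3.25 mL brought to 29.5 mL → factor 29.5/3.25 = 9.0769
Step 2: 0.42 mL + 10.2 mL = 10.62 mL total → factor 10.62/0.42 = 25.286
Step 3: 0.42 mL + 10.8 mL = 11.22 mL total → factor 11.22/0.42 = 26.714
Step 4: 0.18 mL brought to 6 mL → factor 6/0.18 = 33.333
Overall dilution factor = 9.0769 × 25.286 × 26.714 × 33.333 = 2.0438 × 10^5

2.04 × 10^5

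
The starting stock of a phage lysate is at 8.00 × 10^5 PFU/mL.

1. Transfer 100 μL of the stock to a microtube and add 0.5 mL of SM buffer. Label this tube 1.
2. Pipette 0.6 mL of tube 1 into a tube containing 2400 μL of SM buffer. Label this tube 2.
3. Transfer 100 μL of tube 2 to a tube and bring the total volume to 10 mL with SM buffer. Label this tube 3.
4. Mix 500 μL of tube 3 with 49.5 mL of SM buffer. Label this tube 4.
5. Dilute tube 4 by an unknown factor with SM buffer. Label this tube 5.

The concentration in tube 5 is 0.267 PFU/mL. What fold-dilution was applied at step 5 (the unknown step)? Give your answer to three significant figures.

Step 1: 100 μL + 0.5 mL = 600 μL total → factor 600/100 = 6
Step 2: 0.6 mL + 2400 μL = 3 mL total → factor 3/0.6 = 5
Step 3: 100 μL brought to 10 mL → factor 10000/100 = 100
Step 4: 500 μL + 49.5 mL = 50000 μL total → factor 50000/500 = 100
Step 5: unknown factor x
Product of known-step factors = 3 × 10^5
Overall factor = 8.00 × 10^5 PFU/mL / (0.267 PFU/mL) = 2.9963 × 10^6
x = 2.9963 × 10^6 / 3 × 10^5 = 9.99

9.99-fold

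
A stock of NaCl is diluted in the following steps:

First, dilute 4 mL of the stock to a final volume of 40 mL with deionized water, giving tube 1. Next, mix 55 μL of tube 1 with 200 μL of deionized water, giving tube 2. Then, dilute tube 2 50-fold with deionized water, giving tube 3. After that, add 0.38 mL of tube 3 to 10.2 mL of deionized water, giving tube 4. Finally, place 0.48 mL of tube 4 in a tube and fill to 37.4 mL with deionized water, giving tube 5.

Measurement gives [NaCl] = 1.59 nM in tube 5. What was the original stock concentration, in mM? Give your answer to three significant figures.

Step 1: 4 mL brought to 40 mL → factor 40/4 = 10
Step 2: 55 μL + 200 μL = 255 μL total → factor 255/55 = 4.6364
Step 3: 50-fold → factor 50
Step 4: 0.38 mL + 10.2 mL = 10.58 mL total → factor 10.58/0.38 = 27.842
Step 5: 0.48 mL brought to 37.4 mL → factor 37.4/0.48 = 77.917
Overall dilution factor = 10 × 4.6364 × 50 × 27.842 × 77.917 = 5.029 × 10^6
Stock = 1.59 nM × 5.029 × 10^6 = 7.996 × 10^6 nM = 8.00 mM

8.00 mM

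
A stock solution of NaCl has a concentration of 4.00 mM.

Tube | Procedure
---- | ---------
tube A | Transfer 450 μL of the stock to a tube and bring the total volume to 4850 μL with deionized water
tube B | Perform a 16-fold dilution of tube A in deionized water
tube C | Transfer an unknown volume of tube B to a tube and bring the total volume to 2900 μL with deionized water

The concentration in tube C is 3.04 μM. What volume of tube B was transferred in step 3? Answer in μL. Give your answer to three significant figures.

Step 1: 450 μL brought to 4850 μL → factor 4850/450 = 10.778
Step 2: 16-fold → factor 16
Step 3: v brought to 2900 μL → factor = 2900 μL/v
Product of known-step factors = 172.44
Overall factor = 4.00 mM / (3.04 μM) = 1315.8
Step-3 factor = 1315.8 / 172.44 = 7.6302
v = 2900 μL / 7.6302 = 380 μL

380 μL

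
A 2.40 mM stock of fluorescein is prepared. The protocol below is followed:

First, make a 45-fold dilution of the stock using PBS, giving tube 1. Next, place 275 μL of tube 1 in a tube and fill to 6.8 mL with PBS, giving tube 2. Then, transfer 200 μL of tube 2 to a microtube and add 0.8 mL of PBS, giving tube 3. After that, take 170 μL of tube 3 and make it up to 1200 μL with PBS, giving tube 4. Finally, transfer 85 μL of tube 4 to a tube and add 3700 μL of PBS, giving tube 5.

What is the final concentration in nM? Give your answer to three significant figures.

1.37 nM

Step 1: 45-fold → factor 45
Step 2: 275 μL brought to 6.8 mL → factor 6800/275 = 24.727
Step 3: 200 μL + 0.8 mL = 1000 μL total → factor 1000/200 = 5
Step 4: 170 μL brought to 1200 μL → factor 1200/170 = 7.0588
Step 5: 85 μL + 3700 μL = 3785 μL total → factor 3785/85 = 44.529
Overall dilution factor = 45 × 24.727 × 5 × 7.0588 × 44.529 = 1.7488 × 10^6
Final = 2.40 mM / 1.7488 × 10^6 = 1.372 × 10^-6 mM = 1.37 nM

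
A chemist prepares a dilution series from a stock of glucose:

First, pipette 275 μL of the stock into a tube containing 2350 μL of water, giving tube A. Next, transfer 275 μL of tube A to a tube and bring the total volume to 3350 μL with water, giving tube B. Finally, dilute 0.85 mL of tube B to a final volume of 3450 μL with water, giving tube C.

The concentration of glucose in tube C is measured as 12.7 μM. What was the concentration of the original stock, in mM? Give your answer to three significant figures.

Step 1: 275 μL + 2350 μL = 2625 μL total → factor 2625/275 = 9.5455
Step 2: 275 μL brought to 3350 μL → factor 3350/275 = 12.182
Step 3: 0.85 mL brought to 3450 μL → factor 3.45/0.85 = 4.0588
Overall dilution factor = 9.5455 × 12.182 × 4.0588 = 471.96
Stock = 12.7 μM × 471.96 = 5994 μM = 5.99 mM

5.99 mM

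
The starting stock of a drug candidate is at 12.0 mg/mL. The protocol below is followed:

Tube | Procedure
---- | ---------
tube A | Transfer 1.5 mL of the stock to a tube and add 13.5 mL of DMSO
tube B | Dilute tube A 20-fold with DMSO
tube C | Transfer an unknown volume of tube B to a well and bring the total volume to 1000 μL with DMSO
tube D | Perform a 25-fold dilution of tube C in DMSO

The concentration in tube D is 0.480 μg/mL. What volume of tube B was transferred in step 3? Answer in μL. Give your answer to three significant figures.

200 μL

Step 1: 1.5 mL + 13.5 mL = 15 mL total → factor 15/1.5 = 10
Step 2: 20-fold → factor 20
Step 3: v brought to 1000 μL → factor = 1000 μL/v
Step 4: 25-fold → factor 25
Product of known-step factors = 5000
Overall factor = 12.0 mg/mL / (0.480 μg/mL) = 25000
Step-3 factor = 25000 / 5000 = 5
v = 1000 μL / 5 = 200 μL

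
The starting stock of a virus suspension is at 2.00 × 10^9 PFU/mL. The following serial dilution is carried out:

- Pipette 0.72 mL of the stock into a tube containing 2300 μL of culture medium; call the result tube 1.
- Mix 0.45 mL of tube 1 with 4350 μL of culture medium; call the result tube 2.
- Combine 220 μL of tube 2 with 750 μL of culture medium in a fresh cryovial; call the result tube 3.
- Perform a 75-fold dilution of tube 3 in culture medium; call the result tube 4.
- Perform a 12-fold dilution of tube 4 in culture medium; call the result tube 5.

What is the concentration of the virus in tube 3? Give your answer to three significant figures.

1.01 × 10^7 PFU/mL

Step 1: 0.72 mL + 2300 μL = 3.02 mL total → factor 3.02/0.72 = 4.1944
Step 2: 0.45 mL + 4350 μL = 4.8 mL total → factor 4.8/0.45 = 10.667
Step 3: 220 μL + 750 μL = 970 μL total → factor 970/220 = 4.4091
Dilution factor through tube 3 = 4.1944 × 10.667 × 4.4091 = 197.27
[tube 3] = 2.00 × 10^9 PFU/mL / 197.27 = 1.01 × 10^7 PFU/mL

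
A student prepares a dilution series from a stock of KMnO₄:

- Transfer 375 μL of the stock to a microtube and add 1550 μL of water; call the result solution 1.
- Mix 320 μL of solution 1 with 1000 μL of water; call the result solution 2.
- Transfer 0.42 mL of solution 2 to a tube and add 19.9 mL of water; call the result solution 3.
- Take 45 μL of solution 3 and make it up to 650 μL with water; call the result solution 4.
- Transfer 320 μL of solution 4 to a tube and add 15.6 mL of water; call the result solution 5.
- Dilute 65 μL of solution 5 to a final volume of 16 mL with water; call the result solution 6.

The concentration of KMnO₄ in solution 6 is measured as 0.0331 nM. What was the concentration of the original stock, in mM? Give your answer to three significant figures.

6.00 mM

Step 1: 375 μL + 1550 μL = 1925 μL total → factor 1925/375 = 5.1333
Step 2: 320 μL + 1000 μL = 1320 μL total → factor 1320/320 = 4.125
Step 3: 0.42 mL + 19.9 mL = 20.32 mL total → factor 20.32/0.42 = 48.381
Step 4: 45 μL brought to 650 μL → factor 650/45 = 14.444
Step 5: 320 μL + 15.6 mL = 15920 μL total → factor 15920/320 = 49.75
Step 6: 65 μL brought to 16 mL → factor 16000/65 = 246.15
Overall dilution factor = 5.1333 × 4.125 × 48.381 × 14.444 × 49.75 × 246.15 = 1.8122 × 10^8
Stock = 0.0331 nM × 1.8122 × 10^8 = 5.998 × 10^6 nM = 6.00 mM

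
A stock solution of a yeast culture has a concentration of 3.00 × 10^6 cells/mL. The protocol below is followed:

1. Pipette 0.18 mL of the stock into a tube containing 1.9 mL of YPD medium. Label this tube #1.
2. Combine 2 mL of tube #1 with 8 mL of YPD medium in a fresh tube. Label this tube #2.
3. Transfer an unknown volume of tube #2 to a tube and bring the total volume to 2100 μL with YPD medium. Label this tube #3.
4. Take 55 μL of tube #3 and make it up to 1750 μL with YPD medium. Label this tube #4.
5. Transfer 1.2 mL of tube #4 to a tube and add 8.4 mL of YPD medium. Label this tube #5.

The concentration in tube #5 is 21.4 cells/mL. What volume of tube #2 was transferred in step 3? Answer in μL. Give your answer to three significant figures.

Step 1: 0.18 mL + 1.9 mL = 2.08 mL total → factor 2.08/0.18 = 11.556
Step 2: 2 mL + 8 mL = 10 mL total → factor 10/2 = 5
Step 3: v brought to 2100 μL → factor = 2100 μL/v
Step 4: 55 μL brought to 1750 μL → factor 1750/55 = 31.818
Step 5: 1.2 mL + 8.4 mL = 9.6 mL total → factor 9.6/1.2 = 8
Product of known-step factors = 14707
Overall factor = 3.00 × 10^6 cells/mL / (21.4 cells/mL) = 1.4019 × 10^5
Step-3 factor = 1.4019 × 10^5 / 14707 = 9.5319
v = 2100 μL / 9.5319 = 220 μL

220 μL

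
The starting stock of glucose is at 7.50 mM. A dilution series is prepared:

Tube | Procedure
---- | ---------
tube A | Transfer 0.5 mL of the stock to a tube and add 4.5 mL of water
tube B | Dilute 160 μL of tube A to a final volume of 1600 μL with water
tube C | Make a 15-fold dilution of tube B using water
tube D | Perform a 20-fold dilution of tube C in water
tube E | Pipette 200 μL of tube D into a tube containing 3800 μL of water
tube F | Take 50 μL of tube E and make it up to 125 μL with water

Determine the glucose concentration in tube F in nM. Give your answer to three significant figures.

5.00 nM

Step 1: 0.5 mL + 4.5 mL = 5 mL total → factor 5/0.5 = 10
Step 2: 160 μL brought to 1600 μL → factor 1600/160 = 10
Step 3: 15-fold → factor 15
Step 4: 20-fold → factor 20
Step 5: 200 μL + 3800 μL = 4000 μL total → factor 4000/200 = 20
Step 6: 50 μL brought to 125 μL → factor 125/50 = 2.5
Overall dilution factor = 10 × 10 × 15 × 20 × 20 × 2.5 = 1.5 × 10^6
Final = 7.50 mM / 1.5 × 10^6 = 5.000 × 10^-6 mM = 5.00 nM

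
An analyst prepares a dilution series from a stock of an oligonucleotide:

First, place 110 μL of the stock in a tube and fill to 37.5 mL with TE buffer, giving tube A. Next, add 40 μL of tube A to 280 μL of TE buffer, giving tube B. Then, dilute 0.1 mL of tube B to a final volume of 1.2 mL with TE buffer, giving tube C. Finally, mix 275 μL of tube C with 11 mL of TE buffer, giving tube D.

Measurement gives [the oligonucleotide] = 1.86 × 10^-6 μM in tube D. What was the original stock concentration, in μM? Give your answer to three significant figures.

Step 1: 110 μL brought to 37.5 mL → factor 37500/110 = 340.91
Step 2: 40 μL + 280 μL = 320 μL total → factor 320/40 = 8
Step 3: 0.1 mL brought to 1.2 mL → factor 1.2/0.1 = 12
Step 4: 275 μL + 11 mL = 11275 μL total → factor 11275/275 = 41
Overall dilution factor = 340.91 × 8 × 12 × 41 = 1.3418 × 10^6
Stock = 1.86 × 10^-6 μM × 1.3418 × 10^6 = 2.50 μM

2.50 μM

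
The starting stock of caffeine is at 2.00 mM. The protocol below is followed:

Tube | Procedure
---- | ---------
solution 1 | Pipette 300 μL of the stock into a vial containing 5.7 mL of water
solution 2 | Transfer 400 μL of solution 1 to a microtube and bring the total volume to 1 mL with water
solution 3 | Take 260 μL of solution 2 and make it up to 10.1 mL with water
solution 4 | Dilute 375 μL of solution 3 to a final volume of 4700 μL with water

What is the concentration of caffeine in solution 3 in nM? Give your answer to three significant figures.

Step 1: 300 μL + 5.7 mL = 6000 μL total → factor 6000/300 = 20
Step 2: 400 μL brought to 1 mL → factor 1000/400 = 2.5
Step 3: 260 μL brought to 10.1 mL → factor 10100/260 = 38.846
Dilution factor through solution 3 = 20 × 2.5 × 38.846 = 1942.3
[solution 3] = 2.00 mM / 1942.3 = 0.001030 mM = 1.03 × 10^3 nM

1.03 × 10^3 nM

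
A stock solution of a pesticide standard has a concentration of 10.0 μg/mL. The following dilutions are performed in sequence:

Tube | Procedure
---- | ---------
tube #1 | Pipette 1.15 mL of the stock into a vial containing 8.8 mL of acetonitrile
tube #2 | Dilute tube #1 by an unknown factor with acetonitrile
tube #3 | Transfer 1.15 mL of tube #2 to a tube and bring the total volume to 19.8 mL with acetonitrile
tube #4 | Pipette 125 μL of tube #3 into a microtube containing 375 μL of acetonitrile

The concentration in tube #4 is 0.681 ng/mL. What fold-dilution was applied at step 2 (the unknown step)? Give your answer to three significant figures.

Step 1: 1.15 mL + 8.8 mL = 9.95 mL total → factor 9.95/1.15 = 8.6522
Step 2: unknown factor x
Step 3: 1.15 mL brought to 19.8 mL → factor 19.8/1.15 = 17.217
Step 4: 125 μL + 375 μL = 500 μL total → factor 500/125 = 4
Product of known-step factors = 595.87
Overall factor = 10.0 μg/mL / (0.681 ng/mL) = 14684
x = 14684 / 595.87 = 24.6

24.6-fold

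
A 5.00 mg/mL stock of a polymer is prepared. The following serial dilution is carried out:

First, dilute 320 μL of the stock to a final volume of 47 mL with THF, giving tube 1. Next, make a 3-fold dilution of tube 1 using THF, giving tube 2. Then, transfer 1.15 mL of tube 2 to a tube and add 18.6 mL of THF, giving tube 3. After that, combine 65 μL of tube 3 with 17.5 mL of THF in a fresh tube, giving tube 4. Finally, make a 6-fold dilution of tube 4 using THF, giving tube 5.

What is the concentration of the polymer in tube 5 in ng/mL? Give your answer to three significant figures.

0.408 ng/mL

Step 1: 320 μL brought to 47 mL → factor 47000/320 = 146.88
Step 2: 3-fold → factor 3
Step 3: 1.15 mL + 18.6 mL = 19.75 mL total → factor 19.75/1.15 = 17.174
Step 4: 65 μL + 17.5 mL = 17565 μL total → factor 17565/65 = 270.23
Step 5: 6-fold → factor 6
Overall dilution factor = 146.88 × 3 × 17.174 × 270.23 × 6 = 1.2269 × 10^7
Final = 5.00 mg/mL / 1.2269 × 10^7 = 4.075 × 10^-7 mg/mL = 0.408 ng/mL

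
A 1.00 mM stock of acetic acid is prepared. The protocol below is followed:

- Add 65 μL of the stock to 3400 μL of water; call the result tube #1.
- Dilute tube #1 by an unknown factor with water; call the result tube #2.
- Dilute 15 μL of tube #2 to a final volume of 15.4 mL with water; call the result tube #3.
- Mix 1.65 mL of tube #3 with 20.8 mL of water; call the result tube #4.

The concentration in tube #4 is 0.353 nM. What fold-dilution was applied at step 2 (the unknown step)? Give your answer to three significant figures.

Step 1: 65 μL + 3400 μL = 3465 μL total → factor 3465/65 = 53.308
Step 2: unknown factor x
Step 3: 15 μL brought to 15.4 mL → factor 15400/15 = 1026.7
Step 4: 1.65 mL + 20.8 mL = 22.45 mL total → factor 22.45/1.65 = 13.606
Product of known-step factors = 7.4465 × 10^5
Overall factor = 1.00 mM / (0.353 nM) = 2.8329 × 10^6
x = 2.8329 × 10^6 / 7.4465 × 10^5 = 3.80

3.80-fold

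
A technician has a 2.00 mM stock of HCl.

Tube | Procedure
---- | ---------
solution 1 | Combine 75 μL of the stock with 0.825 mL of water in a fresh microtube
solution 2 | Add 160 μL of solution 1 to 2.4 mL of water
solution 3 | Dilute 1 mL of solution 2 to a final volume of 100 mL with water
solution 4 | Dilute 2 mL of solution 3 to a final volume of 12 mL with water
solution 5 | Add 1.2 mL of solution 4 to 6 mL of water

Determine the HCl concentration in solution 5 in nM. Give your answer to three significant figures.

2.89 nM

Step 1: 75 μL + 0.825 mL = 900 μL total → factor 900/75 = 12
Step 2: 160 μL + 2.4 mL = 2560 μL total → factor 2560/160 = 16
Step 3: 1 mL brought to 100 mL → factor 100/1 = 100
Step 4: 2 mL brought to 12 mL → factor 12/2 = 6
Step 5: 1.2 mL + 6 mL = 7.2 mL total → factor 7.2/1.2 = 6
Overall dilution factor = 12 × 16 × 100 × 6 × 6 = 6.912 × 10^5
Final = 2.00 mM / 6.912 × 10^5 = 2.894 × 10^-6 mM = 2.89 nM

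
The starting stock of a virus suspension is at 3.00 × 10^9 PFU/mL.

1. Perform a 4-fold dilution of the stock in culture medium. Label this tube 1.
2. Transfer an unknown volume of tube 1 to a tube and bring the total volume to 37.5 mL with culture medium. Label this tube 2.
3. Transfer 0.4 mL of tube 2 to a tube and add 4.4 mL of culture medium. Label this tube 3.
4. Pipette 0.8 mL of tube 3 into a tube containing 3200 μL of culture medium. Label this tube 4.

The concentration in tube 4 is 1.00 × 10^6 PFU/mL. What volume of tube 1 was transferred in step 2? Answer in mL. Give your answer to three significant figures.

Step 1: 4-fold → factor 4
Step 2: v brought to 37.5 mL → factor = 37.5 mL/v
Step 3: 0.4 mL + 4.4 mL = 4.8 mL total → factor 4.8/0.4 = 12
Step 4: 0.8 mL + 3200 μL = 4 mL total → factor 4/0.8 = 5
Product of known-step factors = 240
Overall factor = 3.00 × 10^9 PFU/mL / (1.00 × 10^6 PFU/mL) = 3000
Step-2 factor = 3000 / 240 = 12.5
v = 37.5 mL / 12.5 = 3.00 mL

3.00 mL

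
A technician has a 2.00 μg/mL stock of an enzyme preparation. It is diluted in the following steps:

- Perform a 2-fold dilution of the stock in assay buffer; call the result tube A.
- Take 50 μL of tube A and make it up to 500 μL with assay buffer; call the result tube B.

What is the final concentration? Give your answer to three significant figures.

0.100 μg/mL

Step 1: 2-fold → factor 2
Step 2: 50 μL brought to 500 μL → factor 500/50 = 10
Overall dilution factor = 2 × 10 = 20
Final = 2.00 μg/mL / 20 = 0.100 μg/mL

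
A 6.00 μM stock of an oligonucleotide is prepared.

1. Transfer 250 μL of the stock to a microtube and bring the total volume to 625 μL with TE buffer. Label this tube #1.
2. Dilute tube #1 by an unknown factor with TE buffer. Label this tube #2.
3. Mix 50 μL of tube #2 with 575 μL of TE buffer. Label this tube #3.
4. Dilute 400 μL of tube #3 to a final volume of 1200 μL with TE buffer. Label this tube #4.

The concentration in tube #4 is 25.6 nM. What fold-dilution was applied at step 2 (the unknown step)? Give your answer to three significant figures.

Step 1: 250 μL brought to 625 μL → factor 625/250 = 2.5
Step 2: unknown factor x
Step 3: 50 μL + 575 μL = 625 μL total → factor 625/50 = 12.5
Step 4: 400 μL brought to 1200 μL → factor 1200/400 = 3
Product of known-step factors = 93.75
Overall factor = 6.00 μM / (25.6 nM) = 234.38
x = 234.38 / 93.75 = 2.50

2.50-fold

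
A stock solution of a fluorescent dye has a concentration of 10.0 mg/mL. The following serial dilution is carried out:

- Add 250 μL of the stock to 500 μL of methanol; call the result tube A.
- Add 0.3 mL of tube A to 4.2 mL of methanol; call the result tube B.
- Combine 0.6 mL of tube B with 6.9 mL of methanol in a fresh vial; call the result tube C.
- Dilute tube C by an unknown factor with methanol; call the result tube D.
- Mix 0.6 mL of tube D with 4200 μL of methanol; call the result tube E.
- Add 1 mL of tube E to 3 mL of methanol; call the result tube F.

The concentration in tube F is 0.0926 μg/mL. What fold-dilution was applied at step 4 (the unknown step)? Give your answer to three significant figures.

6.00-fold

Step 1: 250 μL + 500 μL = 750 μL total → factor 750/250 = 3
Step 2: 0.3 mL + 4.2 mL = 4.5 mL total → factor 4.5/0.3 = 15
Step 3: 0.6 mL + 6.9 mL = 7.5 mL total → factor 7.5/0.6 = 12.5
Step 4: unknown factor x
Step 5: 0.6 mL + 4200 μL = 4.8 mL total → factor 4.8/0.6 = 8
Step 6: 1 mL + 3 mL = 4 mL total → factor 4/1 = 4
Product of known-step factors = 18000
Overall factor = 10.0 mg/mL / (0.0926 μg/mL) = 1.0799 × 10^5
x = 1.0799 × 10^5 / 18000 = 6.00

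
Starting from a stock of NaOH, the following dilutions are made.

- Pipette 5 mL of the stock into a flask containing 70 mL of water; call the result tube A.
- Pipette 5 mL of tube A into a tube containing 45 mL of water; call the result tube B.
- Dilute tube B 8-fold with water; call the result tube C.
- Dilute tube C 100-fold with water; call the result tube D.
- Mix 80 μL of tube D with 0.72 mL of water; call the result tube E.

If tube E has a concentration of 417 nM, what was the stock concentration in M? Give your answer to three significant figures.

0.500 M

Step 1: 5 mL + 70 mL = 75 mL total → factor 75/5 = 15
Step 2: 5 mL + 45 mL = 50 mL total → factor 50/5 = 10
Step 3: 8-fold → factor 8
Step 4: 100-fold → factor 100
Step 5: 80 μL + 0.72 mL = 800 μL total → factor 800/80 = 10
Overall dilution factor = 15 × 10 × 8 × 100 × 10 = 1.2 × 10^6
Stock = 417 nM × 1.2 × 10^6 = 5.004 × 10^8 nM = 0.500 M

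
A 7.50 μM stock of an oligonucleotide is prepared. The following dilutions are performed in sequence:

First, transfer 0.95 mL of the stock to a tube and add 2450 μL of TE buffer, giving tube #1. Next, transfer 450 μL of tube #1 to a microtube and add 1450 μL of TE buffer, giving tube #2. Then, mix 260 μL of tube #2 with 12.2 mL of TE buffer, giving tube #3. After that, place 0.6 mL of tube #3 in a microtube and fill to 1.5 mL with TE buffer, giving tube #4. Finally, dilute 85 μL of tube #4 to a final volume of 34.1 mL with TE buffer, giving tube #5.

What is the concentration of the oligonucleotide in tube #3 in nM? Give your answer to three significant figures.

Step 1: 0.95 mL + 2450 μL = 3.4 mL total → factor 3.4/0.95 = 3.5789
Step 2: 450 μL + 1450 μL = 1900 μL total → factor 1900/450 = 4.2222
Step 3: 260 μL + 12.2 mL = 12460 μL total → factor 12460/260 = 47.923
Dilution factor through tube #3 = 3.5789 × 4.2222 × 47.923 = 724.17
[tube #3] = 7.50 μM / 724.17 = 0.01036 μM = 10.4 nM

10.4 nM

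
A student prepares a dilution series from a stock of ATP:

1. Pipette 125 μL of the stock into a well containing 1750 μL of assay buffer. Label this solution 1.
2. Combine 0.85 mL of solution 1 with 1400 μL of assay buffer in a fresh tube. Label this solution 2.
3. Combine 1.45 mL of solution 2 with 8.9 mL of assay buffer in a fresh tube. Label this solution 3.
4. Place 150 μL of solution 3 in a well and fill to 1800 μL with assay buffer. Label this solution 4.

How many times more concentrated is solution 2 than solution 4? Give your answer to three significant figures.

Step 1: 125 μL + 1750 μL = 1875 μL total → factor 1875/125 = 15
Step 2: 0.85 mL + 1400 μL = 2.25 mL total → factor 2.25/0.85 = 2.6471
Step 3: 1.45 mL + 8.9 mL = 10.35 mL total → factor 10.35/1.45 = 7.1379
Step 4: 150 μL brought to 1800 μL → factor 1800/150 = 12
Dilution factor to solution 2 = 39.706; to solution 4 = 3401
[solution 2]/[solution 4] = (factor to solution 4)/(factor to solution 2) = 3401/39.706 = 85.7

85.7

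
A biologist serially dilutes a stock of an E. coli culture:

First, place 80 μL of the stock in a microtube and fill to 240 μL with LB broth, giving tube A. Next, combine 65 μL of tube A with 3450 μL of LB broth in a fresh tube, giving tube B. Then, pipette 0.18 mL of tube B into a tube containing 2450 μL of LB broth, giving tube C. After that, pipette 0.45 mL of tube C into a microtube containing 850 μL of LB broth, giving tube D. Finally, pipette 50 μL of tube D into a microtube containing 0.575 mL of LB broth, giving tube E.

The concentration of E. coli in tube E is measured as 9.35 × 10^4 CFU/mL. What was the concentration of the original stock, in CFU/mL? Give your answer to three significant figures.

8.00 × 10^9 CFU/mL

Step 1: 80 μL brought to 240 μL → factor 240/80 = 3
Step 2: 65 μL + 3450 μL = 3515 μL total → factor 3515/65 = 54.077
Step 3: 0.18 mL + 2450 μL = 2.63 mL total → factor 2.63/0.18 = 14.611
Step 4: 0.45 mL + 850 μL = 1.3 mL total → factor 1.3/0.45 = 2.8889
Step 5: 50 μL + 0.575 mL = 625 μL total → factor 625/50 = 12.5
Overall dilution factor = 3 × 54.077 × 14.611 × 2.8889 × 12.5 = 85597
Stock = 9.35 × 10^4 CFU/mL × 85597 = 8.00 × 10^9 CFU/mL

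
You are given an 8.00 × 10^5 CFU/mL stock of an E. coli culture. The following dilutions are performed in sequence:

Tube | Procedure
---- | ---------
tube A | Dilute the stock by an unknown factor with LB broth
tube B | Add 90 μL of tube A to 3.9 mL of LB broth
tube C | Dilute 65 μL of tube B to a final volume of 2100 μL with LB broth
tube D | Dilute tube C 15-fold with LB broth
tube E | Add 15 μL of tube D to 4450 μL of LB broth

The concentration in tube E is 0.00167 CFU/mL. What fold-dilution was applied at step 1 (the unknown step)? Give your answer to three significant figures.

Step 1: unknown factor x
Step 2: 90 μL + 3.9 mL = 3990 μL total → factor 3990/90 = 44.333
Step 3: 65 μL brought to 2100 μL → factor 2100/65 = 32.308
Step 4: 15-fold → factor 15
Step 5: 15 μL + 4450 μL = 4465 μL total → factor 4465/15 = 297.67
Product of known-step factors = 6.3953 × 10^6
Overall factor = 8.00 × 10^5 CFU/mL / (0.00167 CFU/mL) = 4.7904 × 10^8
x = 4.7904 × 10^8 / 6.3953 × 10^6 = 74.9

74.9-fold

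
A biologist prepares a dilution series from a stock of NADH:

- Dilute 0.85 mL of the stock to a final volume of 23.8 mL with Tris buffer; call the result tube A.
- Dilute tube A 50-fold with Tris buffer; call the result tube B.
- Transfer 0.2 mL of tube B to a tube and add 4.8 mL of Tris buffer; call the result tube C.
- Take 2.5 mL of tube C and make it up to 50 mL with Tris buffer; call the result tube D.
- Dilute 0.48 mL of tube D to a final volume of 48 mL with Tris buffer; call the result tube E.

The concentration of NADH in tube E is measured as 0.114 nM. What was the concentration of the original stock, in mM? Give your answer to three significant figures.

Step 1: 0.85 mL brought to 23.8 mL → factor 23.8/0.85 = 28
Step 2: 50-fold → factor 50
Step 3: 0.2 mL + 4.8 mL = 5 mL total → factor 5/0.2 = 25
Step 4: 2.5 mL brought to 50 mL → factor 50/2.5 = 20
Step 5: 0.48 mL brought to 48 mL → factor 48/0.48 = 100
Overall dilution factor = 28 × 50 × 25 × 20 × 100 = 7 × 10^7
Stock = 0.114 nM × 7 × 10^7 = 7.980 × 10^6 nM = 7.98 mM

7.98 mM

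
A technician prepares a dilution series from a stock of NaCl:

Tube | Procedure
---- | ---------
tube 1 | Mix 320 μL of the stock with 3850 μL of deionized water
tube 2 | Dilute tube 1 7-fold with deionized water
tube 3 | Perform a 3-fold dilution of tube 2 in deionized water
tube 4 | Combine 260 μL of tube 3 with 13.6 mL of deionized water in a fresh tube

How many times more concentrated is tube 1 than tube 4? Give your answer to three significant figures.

1.12 × 10^3

Step 1: 320 μL + 3850 μL = 4170 μL total → factor 4170/320 = 13.031
Step 2: 7-fold → factor 7
Step 3: 3-fold → factor 3
Step 4: 260 μL + 13.6 mL = 13860 μL total → factor 13860/260 = 53.308
Dilution factor to tube 1 = 13.031; to tube 4 = 14588
[tube 1]/[tube 4] = (factor to tube 4)/(factor to tube 1) = 14588/13.031 = 1.12 × 10^3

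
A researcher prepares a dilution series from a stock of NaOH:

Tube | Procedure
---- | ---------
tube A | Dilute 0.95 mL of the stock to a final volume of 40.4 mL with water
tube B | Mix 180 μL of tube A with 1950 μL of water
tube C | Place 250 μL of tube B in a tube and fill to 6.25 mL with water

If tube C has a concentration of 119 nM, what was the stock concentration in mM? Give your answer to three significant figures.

Step 1: 0.95 mL brought to 40.4 mL → factor 40.4/0.95 = 42.526
Step 2: 180 μL + 1950 μL = 2130 μL total → factor 2130/180 = 11.833
Step 3: 250 μL brought to 6.25 mL → factor 6250/250 = 25
Overall dilution factor = 42.526 × 11.833 × 25 = 12581
Stock = 119 nM × 12581 = 1.497 × 10^6 nM = 1.50 mM

1.50 mM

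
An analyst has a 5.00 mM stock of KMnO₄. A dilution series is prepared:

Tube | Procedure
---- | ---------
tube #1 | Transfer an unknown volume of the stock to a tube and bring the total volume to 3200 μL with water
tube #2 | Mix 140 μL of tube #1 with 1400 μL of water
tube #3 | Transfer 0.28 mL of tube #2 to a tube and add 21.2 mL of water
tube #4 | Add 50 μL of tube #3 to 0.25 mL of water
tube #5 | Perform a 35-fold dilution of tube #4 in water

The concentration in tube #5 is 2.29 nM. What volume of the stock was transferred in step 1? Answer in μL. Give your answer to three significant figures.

260 μL

Step 1: v brought to 3200 μL → factor = 3200 μL/v
Step 2: 140 μL + 1400 μL = 1540 μL total → factor 1540/140 = 11
Step 3: 0.28 mL + 21.2 mL = 21.48 mL total → factor 21.48/0.28 = 76.714
Step 4: 50 μL + 0.25 mL = 300 μL total → factor 300/50 = 6
Step 5: 35-fold → factor 35
Product of known-step factors = 1.7721 × 10^5
Overall factor = 5.00 mM / (2.29 nM) = 2.1834 × 10^6
Step-1 factor = 2.1834 × 10^6 / 1.7721 × 10^5 = 12.321
v = 3200 μL / 12.321 = 260 μL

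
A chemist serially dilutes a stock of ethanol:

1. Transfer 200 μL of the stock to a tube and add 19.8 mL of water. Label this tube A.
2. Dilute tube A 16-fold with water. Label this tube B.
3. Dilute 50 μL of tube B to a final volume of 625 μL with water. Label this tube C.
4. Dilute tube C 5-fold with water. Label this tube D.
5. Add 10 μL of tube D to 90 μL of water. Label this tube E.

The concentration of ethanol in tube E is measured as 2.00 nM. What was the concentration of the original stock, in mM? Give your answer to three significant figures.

2.00 mM

Step 1: 200 μL + 19.8 mL = 20000 μL total → factor 20000/200 = 100
Step 2: 16-fold → factor 16
Step 3: 50 μL brought to 625 μL → factor 625/50 = 12.5
Step 4: 5-fold → factor 5
Step 5: 10 μL + 90 μL = 100 μL total → factor 100/10 = 10
Overall dilution factor = 100 × 16 × 12.5 × 5 × 10 = 1 × 10^6
Stock = 2.00 nM × 1 × 10^6 = 2.000 × 10^6 nM = 2.00 mM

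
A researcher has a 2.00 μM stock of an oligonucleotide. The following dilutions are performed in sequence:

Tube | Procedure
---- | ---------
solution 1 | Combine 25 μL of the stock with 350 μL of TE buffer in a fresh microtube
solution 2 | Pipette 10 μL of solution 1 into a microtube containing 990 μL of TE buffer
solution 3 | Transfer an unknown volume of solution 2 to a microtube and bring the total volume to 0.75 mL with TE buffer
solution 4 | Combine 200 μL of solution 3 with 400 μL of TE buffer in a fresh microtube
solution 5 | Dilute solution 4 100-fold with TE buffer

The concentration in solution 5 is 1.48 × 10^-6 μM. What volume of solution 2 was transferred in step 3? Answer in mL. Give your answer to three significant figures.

0.250 mL

Step 1: 25 μL + 350 μL = 375 μL total → factor 375/25 = 15
Step 2: 10 μL + 990 μL = 1000 μL total → factor 1000/10 = 100
Step 3: v brought to 0.75 mL → factor = 0.75 mL/v
Step 4: 200 μL + 400 μL = 600 μL total → factor 600/200 = 3
Step 5: 100-fold → factor 100
Product of known-step factors = 4.5 × 10^5
Overall factor = 2.00 μM / (1.48 × 10^-6 μM) = 1.3514 × 10^6
Step-3 factor = 1.3514 × 10^6 / 4.5 × 10^5 = 3.003
v = 0.75 mL / 3.003 = 0.250 mL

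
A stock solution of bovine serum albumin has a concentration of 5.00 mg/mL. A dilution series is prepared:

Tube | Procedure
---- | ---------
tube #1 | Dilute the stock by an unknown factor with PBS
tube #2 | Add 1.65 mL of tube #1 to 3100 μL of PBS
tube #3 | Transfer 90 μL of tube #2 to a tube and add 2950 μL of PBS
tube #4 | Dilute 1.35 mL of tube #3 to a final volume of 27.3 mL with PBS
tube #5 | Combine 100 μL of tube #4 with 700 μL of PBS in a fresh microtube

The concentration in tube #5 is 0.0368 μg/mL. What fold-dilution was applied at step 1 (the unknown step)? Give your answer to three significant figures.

8.64-fold

Step 1: unknown factor x
Step 2: 1.65 mL + 3100 μL = 4.75 mL total → factor 4.75/1.65 = 2.8788
Step 3: 90 μL + 2950 μL = 3040 μL total → factor 3040/90 = 33.778
Step 4: 1.35 mL brought to 27.3 mL → factor 27.3/1.35 = 20.222
Step 5: 100 μL + 700 μL = 800 μL total → factor 800/100 = 8
Product of known-step factors = 15731
Overall factor = 5.00 mg/mL / (0.0368 μg/mL) = 1.3587 × 10^5
x = 1.3587 × 10^5 / 15731 = 8.64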